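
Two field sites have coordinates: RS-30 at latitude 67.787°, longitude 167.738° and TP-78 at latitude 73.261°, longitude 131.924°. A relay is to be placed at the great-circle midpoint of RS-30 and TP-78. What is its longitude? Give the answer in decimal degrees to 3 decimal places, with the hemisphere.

Bx = cos φ₂ cos Δλ = 0.233555,  By = cos φ₂ sin Δλ = -0.168532
φₘ = atan2(sin φ₁ + sin φ₂, √((cos φ₁ + Bx)² + By²)) = 71.38461°
λₘ = λ₁ + atan2(By, cos φ₁ + Bx) = 152.33210°

152.332°E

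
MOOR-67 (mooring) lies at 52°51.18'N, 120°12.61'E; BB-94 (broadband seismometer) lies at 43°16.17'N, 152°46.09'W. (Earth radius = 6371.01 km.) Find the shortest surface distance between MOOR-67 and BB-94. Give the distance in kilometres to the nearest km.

MOOR-67: φ = +52.85300°, λ = +120.21017°
BB-94: φ = +43.26950°, λ = -152.76817°
Δφ = -9.5835°,  Δλ = 87.0217°
a = sin²(Δφ/2) + cos φ₁ cos φ₂ sin²(Δλ/2) = 0.215402
c = 2·arcsin(√a) = 0.965270 rad = 55.3059°
d = R·c = 6371.01 × 0.965270 = 6149.7 km

6150 km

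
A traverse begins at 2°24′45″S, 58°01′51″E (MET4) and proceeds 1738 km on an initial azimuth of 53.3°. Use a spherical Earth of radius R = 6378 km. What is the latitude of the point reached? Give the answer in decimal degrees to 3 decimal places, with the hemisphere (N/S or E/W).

6.901°N

MET4: φ = -2.41250°, λ = +58.03083°
δ = d/R = 1738/6378 = 0.272499 rad
φ₂ = arcsin(sin φ₁ cos δ + cos φ₁ sin δ cos θ)
   = arcsin(-0.04209·0.96310 + 0.99911·0.26914·0.59763) = 6.90142°
λ₂ = λ₁ + atan2(sin θ sin δ cos φ₁, cos δ − sin φ₁ sin φ₂) = 70.58510°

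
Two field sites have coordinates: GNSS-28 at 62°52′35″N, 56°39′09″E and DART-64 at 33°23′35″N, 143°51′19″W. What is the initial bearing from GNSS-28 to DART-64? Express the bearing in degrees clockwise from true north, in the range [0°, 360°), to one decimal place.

GNSS-28: φ = +62.87639°, λ = +56.65250°
DART-64: φ = +33.39306°, λ = -143.85528°
Δλ = 159.4922°
y = sin Δλ · cos φ₂ = 0.292499
x = cos φ₁ sin φ₂ − sin φ₁ cos φ₂ cos Δλ = 0.946925
θ = atan2(y, x) = 17.1656° → 17.1656° (mod 360°)

17.2°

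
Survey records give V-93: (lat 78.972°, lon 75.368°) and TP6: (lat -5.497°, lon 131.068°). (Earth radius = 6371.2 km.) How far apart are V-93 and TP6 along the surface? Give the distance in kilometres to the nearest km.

Δφ = -84.4690°,  Δλ = 55.7000°
a = sin²(Δφ/2) + cos φ₁ cos φ₂ sin²(Δλ/2) = 0.493362
c = 2·arcsin(√a) = 1.557520 rad = 89.2393°
d = R·c = 6371.2 × 1.557520 = 9923.3 km

9923 km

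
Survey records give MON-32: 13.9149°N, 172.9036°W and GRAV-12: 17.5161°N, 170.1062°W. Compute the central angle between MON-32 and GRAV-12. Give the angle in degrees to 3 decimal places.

4.496°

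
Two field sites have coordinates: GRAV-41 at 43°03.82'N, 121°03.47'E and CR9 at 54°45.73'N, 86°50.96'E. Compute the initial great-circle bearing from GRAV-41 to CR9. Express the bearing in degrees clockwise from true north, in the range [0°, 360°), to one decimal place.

GRAV-41: φ = +43.06367°, λ = +121.05783°
CR9: φ = +54.76217°, λ = +86.84933°
Δλ = -34.2085°
y = sin Δλ · cos φ₂ = -0.324377
x = cos φ₁ sin φ₂ − sin φ₁ cos φ₂ cos Δλ = 0.270918
θ = atan2(y, x) = -50.1315° → 309.8685° (mod 360°)

309.9°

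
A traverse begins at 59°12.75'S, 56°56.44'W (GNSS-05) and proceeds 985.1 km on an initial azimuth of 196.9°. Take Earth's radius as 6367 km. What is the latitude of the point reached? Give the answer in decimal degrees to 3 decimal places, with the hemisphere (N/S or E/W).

67.560°S

GNSS-05: φ = -59.21250°, λ = -56.94067°
δ = d/R = 985.1/6367 = 0.154720 rad
φ₂ = arcsin(sin φ₁ cos δ + cos φ₁ sin δ cos θ)
   = arcsin(-0.85907·0.98805 + 0.51186·0.15410·-0.95681) = -67.56031°
λ₂ = λ₁ + atan2(sin θ sin δ cos φ₁, cos δ − sin φ₁ sin φ₂) = -63.68051°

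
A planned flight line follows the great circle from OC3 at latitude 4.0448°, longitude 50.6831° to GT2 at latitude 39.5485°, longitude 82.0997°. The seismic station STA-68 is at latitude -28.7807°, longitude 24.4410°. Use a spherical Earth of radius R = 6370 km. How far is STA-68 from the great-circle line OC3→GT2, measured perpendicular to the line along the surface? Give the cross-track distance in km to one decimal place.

114.7 km

δ₁₃ = central angle OC3→STA-68 = 0.722408 rad  (haversine)
θ₁₃ = bearing OC3→STA-68 = 215.883°,  θ₁₂ = bearing OC3→GT2 = 34.322°
dₓₜ = R·arcsin(sin δ₁₃ · sin(θ₁₃ − θ₁₂)) = 6370·arcsin(0.66119·sin(181.561°)) = -114.728 km
|dₓₜ| = 114.728 km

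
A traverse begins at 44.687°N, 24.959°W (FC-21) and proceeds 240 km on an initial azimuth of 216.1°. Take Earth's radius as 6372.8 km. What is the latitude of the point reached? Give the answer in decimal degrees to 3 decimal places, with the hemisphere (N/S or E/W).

δ = d/R = 240/6372.8 = 0.037660 rad
φ₂ = arcsin(sin φ₁ cos δ + cos φ₁ sin δ cos θ)
   = arcsin(0.70323·0.99929 + 0.71096·0.03765·-0.80799) = 42.93014°
λ₂ = λ₁ + atan2(sin θ sin δ cos φ₁, cos δ − sin φ₁ sin φ₂) = -26.69523°

42.930°N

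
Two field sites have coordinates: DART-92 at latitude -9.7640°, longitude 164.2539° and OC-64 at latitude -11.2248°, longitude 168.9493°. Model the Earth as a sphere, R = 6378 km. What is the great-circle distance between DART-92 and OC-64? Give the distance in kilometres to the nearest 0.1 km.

539.0 km

Δφ = -1.4608°,  Δλ = 4.6954°
a = sin²(Δφ/2) + cos φ₁ cos φ₂ sin²(Δλ/2) = 0.001785
c = 2·arcsin(√a) = 0.084514 rad = 4.8423°
d = R·c = 6378 × 0.084514 = 539.0 km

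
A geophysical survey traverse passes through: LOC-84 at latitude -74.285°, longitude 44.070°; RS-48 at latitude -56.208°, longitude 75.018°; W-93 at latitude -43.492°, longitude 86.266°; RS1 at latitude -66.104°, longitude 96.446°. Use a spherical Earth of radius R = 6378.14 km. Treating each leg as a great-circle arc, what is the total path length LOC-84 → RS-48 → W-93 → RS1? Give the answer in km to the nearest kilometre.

6632 km

LOC-84→RS-48: c = 0.378570 rad, d = 2414.57 km
RS-48→W-93: c = 0.254764 rad, d = 1624.92 km
W-93→RS1: c = 0.406518 rad, d = 2592.83 km
Total = 2414.57 + 1624.92 + 2592.83 = 6632.32 km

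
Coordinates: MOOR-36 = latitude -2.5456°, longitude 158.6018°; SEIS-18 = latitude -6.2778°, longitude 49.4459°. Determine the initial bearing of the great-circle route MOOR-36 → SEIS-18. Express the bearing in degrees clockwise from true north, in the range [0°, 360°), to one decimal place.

Δλ = -109.1559°
y = sin Δλ · cos φ₂ = -0.938965
x = cos φ₁ sin φ₂ − sin φ₁ cos φ₂ cos Δλ = -0.123728
θ = atan2(y, x) = -97.5067° → 262.4933° (mod 360°)

262.5°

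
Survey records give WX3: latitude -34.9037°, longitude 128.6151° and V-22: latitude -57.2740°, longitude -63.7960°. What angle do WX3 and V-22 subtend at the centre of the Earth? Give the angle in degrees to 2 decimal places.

87.23°

Δφ = -22.3703°,  Δλ = 167.5889°
a = sin²(Δφ/2) + cos φ₁ cos φ₂ sin²(Δλ/2) = 0.475820
c = 2·arcsin(√a) = 1.522417 rad = 87.2281°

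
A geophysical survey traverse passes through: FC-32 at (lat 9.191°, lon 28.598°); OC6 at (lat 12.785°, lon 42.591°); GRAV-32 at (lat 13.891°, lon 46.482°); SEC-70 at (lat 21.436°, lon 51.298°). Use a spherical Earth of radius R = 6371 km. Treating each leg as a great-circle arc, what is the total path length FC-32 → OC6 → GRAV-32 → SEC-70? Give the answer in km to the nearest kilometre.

2999 km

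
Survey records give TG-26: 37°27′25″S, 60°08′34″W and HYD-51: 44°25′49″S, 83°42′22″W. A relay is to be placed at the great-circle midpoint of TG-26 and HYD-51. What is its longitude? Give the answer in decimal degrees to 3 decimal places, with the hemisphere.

TG-26: φ = -37.45694°, λ = -60.14278°
HYD-51: φ = -44.43028°, λ = -83.70611°
Bx = cos φ₂ cos Δλ = 0.654560,  By = cos φ₂ sin Δλ = -0.285472
φₘ = atan2(sin φ₁ + sin φ₂, √((cos φ₁ + Bx)² + By²)) = -41.54662°
λₘ = λ₁ + atan2(By, cos φ₁ + Bx) = -71.29277°

71.293°W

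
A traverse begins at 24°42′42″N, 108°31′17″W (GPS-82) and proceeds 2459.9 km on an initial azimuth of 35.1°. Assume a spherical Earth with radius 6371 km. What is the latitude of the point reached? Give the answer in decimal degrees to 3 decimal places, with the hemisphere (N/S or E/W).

41.849°N

GPS-82: φ = +24.71167°, λ = -108.52139°
δ = d/R = 2459.9/6371 = 0.386109 rad
φ₂ = arcsin(sin φ₁ cos δ + cos φ₁ sin δ cos θ)
   = arcsin(0.41805·0.92638 + 0.90842·0.37659·0.81815) = 41.84861°
λ₂ = λ₁ + atan2(sin θ sin δ cos φ₁, cos δ − sin φ₁ sin φ₂) = -91.62201°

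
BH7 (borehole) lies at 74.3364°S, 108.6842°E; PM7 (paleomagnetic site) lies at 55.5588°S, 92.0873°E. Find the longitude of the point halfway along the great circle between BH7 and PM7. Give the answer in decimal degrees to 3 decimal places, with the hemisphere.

Bx = cos φ₂ cos Δλ = 0.541998,  By = cos φ₂ sin Δλ = -0.161545
φₘ = atan2(sin φ₁ + sin φ₂, √((cos φ₁ + Bx)² + By²)) = -65.14913°
λₘ = λ₁ + atan2(By, cos φ₁ + Bx) = 97.43213°

97.432°E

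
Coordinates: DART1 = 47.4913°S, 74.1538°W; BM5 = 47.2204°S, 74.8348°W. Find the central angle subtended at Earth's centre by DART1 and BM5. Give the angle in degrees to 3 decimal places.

0.535°

Δφ = 0.2709°,  Δλ = -0.6810°
a = sin²(Δφ/2) + cos φ₁ cos φ₂ sin²(Δλ/2) = 0.000022
c = 2·arcsin(√a) = 0.009337 rad = 0.5350°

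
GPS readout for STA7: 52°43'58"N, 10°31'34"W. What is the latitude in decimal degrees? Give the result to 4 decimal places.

52° + 43′/60 + 58″/3600 = 52 + 0.71667 + 0.01611 = 52.7328°

52.7328°N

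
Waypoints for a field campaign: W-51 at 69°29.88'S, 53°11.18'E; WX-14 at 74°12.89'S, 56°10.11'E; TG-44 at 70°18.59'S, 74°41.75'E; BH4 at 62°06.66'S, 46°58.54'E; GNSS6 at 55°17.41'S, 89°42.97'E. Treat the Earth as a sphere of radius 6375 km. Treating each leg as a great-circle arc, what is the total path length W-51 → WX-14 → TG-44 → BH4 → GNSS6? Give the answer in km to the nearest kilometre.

W-51: φ = -69.49800°, λ = +53.18633°
WX-14: φ = -74.21483°, λ = +56.16850°
TG-44: φ = -70.30983°, λ = +74.69583°
BH4: φ = -62.11100°, λ = +46.97567°
GNSS6: φ = -55.29017°, λ = +89.71617°
W-51→WX-14: c = 0.083879 rad, d = 534.73 km
WX-14→TG-44: c = 0.118999 rad, d = 758.62 km
TG-44→BH4: c = 0.238511 rad, d = 1520.51 km
BH4→GNSS6: c = 0.397094 rad, d = 2531.48 km
Total = 534.73 + 758.62 + 1520.51 + 2531.48 = 5345.33 km

5345 km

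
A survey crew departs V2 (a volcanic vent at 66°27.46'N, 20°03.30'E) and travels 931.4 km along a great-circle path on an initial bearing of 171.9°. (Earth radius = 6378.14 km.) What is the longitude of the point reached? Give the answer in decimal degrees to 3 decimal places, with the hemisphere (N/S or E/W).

22.282°E

V2: φ = +66.45767°, λ = +20.05500°
δ = d/R = 931.4/6378.14 = 0.146030 rad
φ₂ = arcsin(sin φ₁ cos δ + cos φ₁ sin δ cos θ)
   = arcsin(0.91677·0.98936 + 0.39943·0.14551·-0.99002) = 58.15367°
λ₂ = λ₁ + atan2(sin θ sin δ cos φ₁, cos δ − sin φ₁ sin φ₂) = 22.28192°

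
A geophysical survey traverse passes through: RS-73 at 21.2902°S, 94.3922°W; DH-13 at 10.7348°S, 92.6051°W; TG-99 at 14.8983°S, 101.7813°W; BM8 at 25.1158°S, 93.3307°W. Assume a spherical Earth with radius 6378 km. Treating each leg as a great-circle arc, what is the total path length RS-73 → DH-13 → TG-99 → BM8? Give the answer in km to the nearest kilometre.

RS-73→DH-13: c = 0.186642 rad, d = 1190.40 km
DH-13→TG-99: c = 0.172200 rad, d = 1098.29 km
TG-99→BM8: c = 0.225683 rad, d = 1439.41 km
Total = 1190.40 + 1098.29 + 1439.41 = 3728.10 km

3728 km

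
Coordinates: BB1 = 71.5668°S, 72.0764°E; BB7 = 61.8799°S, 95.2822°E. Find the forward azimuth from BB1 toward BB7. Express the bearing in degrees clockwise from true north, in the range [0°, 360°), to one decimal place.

54.6°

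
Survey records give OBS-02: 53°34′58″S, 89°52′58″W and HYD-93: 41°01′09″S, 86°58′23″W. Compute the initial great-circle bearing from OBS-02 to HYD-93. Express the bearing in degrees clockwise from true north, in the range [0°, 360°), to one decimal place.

OBS-02: φ = -53.58278°, λ = -89.88278°
HYD-93: φ = -41.01917°, λ = -86.97306°
Δλ = 2.9097°
y = sin Δλ · cos φ₂ = 0.038300
x = cos φ₁ sin φ₂ − sin φ₁ cos φ₂ cos Δλ = 0.216741
θ = atan2(y, x) = 10.0212° → 10.0212° (mod 360°)

10.0°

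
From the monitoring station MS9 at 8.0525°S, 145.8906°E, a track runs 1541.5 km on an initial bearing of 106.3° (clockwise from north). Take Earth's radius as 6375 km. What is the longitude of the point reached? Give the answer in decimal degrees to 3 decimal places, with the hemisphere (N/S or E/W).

δ = d/R = 1541.5/6375 = 0.241804 rad
φ₂ = arcsin(sin φ₁ cos δ + cos φ₁ sin δ cos θ)
   = arcsin(-0.14008·0.97091 + 0.99014·0.23945·-0.28067) = -11.68608°
λ₂ = λ₁ + atan2(sin θ sin δ cos φ₁, cos δ − sin φ₁ sin φ₂) = 159.46421°

159.464°E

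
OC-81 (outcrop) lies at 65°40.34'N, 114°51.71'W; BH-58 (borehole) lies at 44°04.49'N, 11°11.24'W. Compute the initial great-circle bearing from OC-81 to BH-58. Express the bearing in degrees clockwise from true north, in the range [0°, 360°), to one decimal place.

OC-81: φ = +65.67233°, λ = -114.86183°
BH-58: φ = +44.07483°, λ = -11.18733°
Δλ = 103.6745°
y = sin Δλ · cos φ₂ = 0.698068
x = cos φ₁ sin φ₂ − sin φ₁ cos φ₂ cos Δλ = 0.441315
θ = atan2(y, x) = 57.6991° → 57.6991° (mod 360°)

57.7°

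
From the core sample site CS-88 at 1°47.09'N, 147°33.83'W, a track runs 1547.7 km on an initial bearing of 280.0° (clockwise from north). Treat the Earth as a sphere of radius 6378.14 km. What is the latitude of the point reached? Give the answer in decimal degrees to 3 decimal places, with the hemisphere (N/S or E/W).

CS-88: φ = +1.78483°, λ = -147.56383°
δ = d/R = 1547.7/6378.14 = 0.242657 rad
φ₂ = arcsin(sin φ₁ cos δ + cos φ₁ sin δ cos θ)
   = arcsin(0.03115·0.97070 + 0.99951·0.24028·0.17365) = 4.12531°
λ₂ = λ₁ + atan2(sin θ sin δ cos φ₁, cos δ − sin φ₁ sin φ₂) = -161.28794°

4.125°N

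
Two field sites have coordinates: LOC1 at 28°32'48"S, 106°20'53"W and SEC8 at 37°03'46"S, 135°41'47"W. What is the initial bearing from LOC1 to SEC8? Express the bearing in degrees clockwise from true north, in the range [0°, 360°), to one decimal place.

243.3°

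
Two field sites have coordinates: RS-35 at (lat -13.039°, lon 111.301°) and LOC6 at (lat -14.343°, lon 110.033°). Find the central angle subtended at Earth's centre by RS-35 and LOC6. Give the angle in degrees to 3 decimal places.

Δφ = -1.3040°,  Δλ = -1.2680°
a = sin²(Δφ/2) + cos φ₁ cos φ₂ sin²(Δλ/2) = 0.000245
c = 2·arcsin(√a) = 0.031310 rad = 1.7939°

1.794°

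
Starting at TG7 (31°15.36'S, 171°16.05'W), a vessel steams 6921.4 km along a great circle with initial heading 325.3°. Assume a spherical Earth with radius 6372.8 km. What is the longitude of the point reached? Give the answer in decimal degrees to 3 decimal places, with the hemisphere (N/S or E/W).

TG7: φ = -31.25600°, λ = -171.26750°
δ = d/R = 6921.4/6372.8 = 1.086085 rad
φ₂ = arcsin(sin φ₁ cos δ + cos φ₁ sin δ cos θ)
   = arcsin(-0.51886·0.46595 + 0.85486·0.88481·0.82214) = 22.33940°
λ₂ = λ₁ + atan2(sin θ sin δ cos φ₁, cos δ − sin φ₁ sin φ₂) = 155.73688°

155.737°E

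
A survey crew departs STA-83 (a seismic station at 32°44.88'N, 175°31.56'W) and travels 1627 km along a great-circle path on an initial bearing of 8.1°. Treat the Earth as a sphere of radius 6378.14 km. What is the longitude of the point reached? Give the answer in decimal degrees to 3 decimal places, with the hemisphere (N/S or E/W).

172.527°W

STA-83: φ = +32.74800°, λ = -175.52600°
δ = d/R = 1627/6378.14 = 0.255090 rad
φ₂ = arcsin(sin φ₁ cos δ + cos φ₁ sin δ cos θ)
   = arcsin(0.54095·0.96764 + 0.84106·0.25233·0.99002) = 47.18479°
λ₂ = λ₁ + atan2(sin θ sin δ cos φ₁, cos δ − sin φ₁ sin φ₂) = -172.52730°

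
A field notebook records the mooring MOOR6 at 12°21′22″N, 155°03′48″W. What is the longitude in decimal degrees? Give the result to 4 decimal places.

155° + 3′/60 + 48″/3600 = 155 + 0.05000 + 0.01333 = 155.0633°

155.0633°W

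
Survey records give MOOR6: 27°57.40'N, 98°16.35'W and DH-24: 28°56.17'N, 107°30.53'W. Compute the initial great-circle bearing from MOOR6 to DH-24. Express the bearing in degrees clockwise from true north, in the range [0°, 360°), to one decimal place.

279.1°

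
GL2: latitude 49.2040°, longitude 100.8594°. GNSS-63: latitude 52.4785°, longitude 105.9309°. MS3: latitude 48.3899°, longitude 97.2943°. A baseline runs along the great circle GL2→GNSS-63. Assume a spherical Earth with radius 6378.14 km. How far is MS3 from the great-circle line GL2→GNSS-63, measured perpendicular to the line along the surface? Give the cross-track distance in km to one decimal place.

137.5 km

δ₁₃ = central angle GL2→MS3 = 0.043376 rad  (haversine)
θ₁₃ = bearing GL2→MS3 = 252.228°,  θ₁₂ = bearing GL2→GNSS-63 = 42.418°
dₓₜ = R·arcsin(sin δ₁₃ · sin(θ₁₃ − θ₁₂)) = 6378.14·arcsin(0.04336·sin(209.810°)) = -137.500 km
|dₓₜ| = 137.500 km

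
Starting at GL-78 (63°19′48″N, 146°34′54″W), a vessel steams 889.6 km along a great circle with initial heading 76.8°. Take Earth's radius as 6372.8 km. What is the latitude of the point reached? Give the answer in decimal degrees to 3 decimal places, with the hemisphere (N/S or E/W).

64.050°N

GL-78: φ = +63.33000°, λ = -146.58167°
δ = d/R = 889.6/6372.8 = 0.139593 rad
φ₂ = arcsin(sin φ₁ cos δ + cos φ₁ sin δ cos θ)
   = arcsin(0.89361·0.99027 + 0.44885·0.13914·0.22835) = 64.04989°
λ₂ = λ₁ + atan2(sin θ sin δ cos φ₁, cos δ − sin φ₁ sin φ₂) = -128.54837°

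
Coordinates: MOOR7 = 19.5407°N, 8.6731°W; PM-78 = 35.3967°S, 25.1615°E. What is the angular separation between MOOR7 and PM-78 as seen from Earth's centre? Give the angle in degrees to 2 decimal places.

63.62°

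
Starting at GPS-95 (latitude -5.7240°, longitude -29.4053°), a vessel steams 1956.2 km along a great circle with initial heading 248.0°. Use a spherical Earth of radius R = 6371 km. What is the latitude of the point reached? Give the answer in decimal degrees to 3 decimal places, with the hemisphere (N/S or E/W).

δ = d/R = 1956.2/6371 = 0.307048 rad
φ₂ = arcsin(sin φ₁ cos δ + cos φ₁ sin δ cos θ)
   = arcsin(-0.09974·0.95323 + 0.99501·0.30225·-0.37461) = -11.98939°
λ₂ = λ₁ + atan2(sin θ sin δ cos φ₁, cos δ − sin φ₁ sin φ₂) = -46.05303°

11.989°S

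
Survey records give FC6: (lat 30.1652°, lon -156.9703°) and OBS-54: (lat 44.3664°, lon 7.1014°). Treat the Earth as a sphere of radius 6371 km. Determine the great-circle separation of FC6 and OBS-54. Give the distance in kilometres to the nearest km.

Δφ = 14.2012°,  Δλ = 164.0717°
a = sin²(Δφ/2) + cos φ₁ cos φ₂ sin²(Δλ/2) = 0.621488
c = 2·arcsin(√a) = 1.816229 rad = 104.0623°
d = R·c = 6371 × 1.816229 = 11571.2 km

11571 km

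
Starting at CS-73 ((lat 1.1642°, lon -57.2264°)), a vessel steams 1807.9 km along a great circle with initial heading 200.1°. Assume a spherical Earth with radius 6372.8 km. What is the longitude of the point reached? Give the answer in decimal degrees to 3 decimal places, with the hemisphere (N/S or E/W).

62.918°W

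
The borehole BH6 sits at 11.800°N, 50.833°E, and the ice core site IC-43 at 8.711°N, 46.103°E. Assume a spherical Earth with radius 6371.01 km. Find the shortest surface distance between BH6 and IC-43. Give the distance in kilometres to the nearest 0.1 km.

Δφ = -3.0890°,  Δλ = -4.7300°
a = sin²(Δφ/2) + cos φ₁ cos φ₂ sin²(Δλ/2) = 0.002374
c = 2·arcsin(√a) = 0.097488 rad = 5.5857°
d = R·c = 6371.01 × 0.097488 = 621.1 km

621.1 km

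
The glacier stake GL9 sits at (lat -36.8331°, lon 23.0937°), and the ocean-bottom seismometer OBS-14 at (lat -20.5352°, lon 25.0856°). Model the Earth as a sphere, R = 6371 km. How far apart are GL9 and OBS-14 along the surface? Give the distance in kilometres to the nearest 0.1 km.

Δφ = 16.2979°,  Δλ = 1.9919°
a = sin²(Δφ/2) + cos φ₁ cos φ₂ sin²(Δλ/2) = 0.020319
c = 2·arcsin(√a) = 0.286061 rad = 16.3901°
d = R·c = 6371 × 0.286061 = 1822.5 km

1822.5 km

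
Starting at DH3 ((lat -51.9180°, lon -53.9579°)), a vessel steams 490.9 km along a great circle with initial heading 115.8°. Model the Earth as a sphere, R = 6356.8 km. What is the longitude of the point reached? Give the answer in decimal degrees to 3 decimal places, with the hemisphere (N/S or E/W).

47.227°W

δ = d/R = 490.9/6356.8 = 0.077224 rad
φ₂ = arcsin(sin φ₁ cos δ + cos φ₁ sin δ cos θ)
   = arcsin(-0.78713·0.99702 + 0.61679·0.07715·-0.43523) = -53.65788°
λ₂ = λ₁ + atan2(sin θ sin δ cos φ₁, cos δ − sin φ₁ sin φ₂) = -47.22696°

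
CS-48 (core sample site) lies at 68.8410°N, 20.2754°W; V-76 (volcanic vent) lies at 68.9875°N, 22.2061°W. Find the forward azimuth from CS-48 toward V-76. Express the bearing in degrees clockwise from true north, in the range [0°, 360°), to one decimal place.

Δλ = -1.9307°
y = sin Δλ · cos φ₂ = -0.012081
x = cos φ₁ sin φ₂ − sin φ₁ cos φ₂ cos Δλ = 0.002747
θ = atan2(y, x) = -77.1905° → 282.8095° (mod 360°)

282.8°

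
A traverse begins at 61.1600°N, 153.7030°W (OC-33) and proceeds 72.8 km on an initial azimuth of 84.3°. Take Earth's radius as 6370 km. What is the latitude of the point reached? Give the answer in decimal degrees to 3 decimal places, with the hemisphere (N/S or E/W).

61.218°N

δ = d/R = 72.8/6370 = 0.011429 rad
φ₂ = arcsin(sin φ₁ cos δ + cos φ₁ sin δ cos θ)
   = arcsin(0.87597·0.99993 + 0.48237·0.01143·0.09932) = 61.21829°
λ₂ = λ₁ + atan2(sin θ sin δ cos φ₁, cos δ − sin φ₁ sin φ₂) = -152.34962°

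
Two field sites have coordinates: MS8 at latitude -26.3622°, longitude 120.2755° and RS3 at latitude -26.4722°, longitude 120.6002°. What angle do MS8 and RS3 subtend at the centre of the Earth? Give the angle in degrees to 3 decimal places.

Δφ = -0.1100°,  Δλ = 0.3247°
a = sin²(Δφ/2) + cos φ₁ cos φ₂ sin²(Δλ/2) = 0.000007
c = 2·arcsin(√a) = 0.005426 rad = 0.3109°

0.311°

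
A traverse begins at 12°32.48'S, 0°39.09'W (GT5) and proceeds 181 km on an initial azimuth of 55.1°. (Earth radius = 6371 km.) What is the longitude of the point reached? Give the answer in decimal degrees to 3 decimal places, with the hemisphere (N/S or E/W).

0.711°E

GT5: φ = -12.54133°, λ = -0.65150°
δ = d/R = 181/6371 = 0.028410 rad
φ₂ = arcsin(sin φ₁ cos δ + cos φ₁ sin δ cos θ)
   = arcsin(-0.21714·0.99960 + 0.97614·0.02841·0.57215) = -11.60665°
λ₂ = λ₁ + atan2(sin θ sin δ cos φ₁, cos δ − sin φ₁ sin φ₂) = 0.71133°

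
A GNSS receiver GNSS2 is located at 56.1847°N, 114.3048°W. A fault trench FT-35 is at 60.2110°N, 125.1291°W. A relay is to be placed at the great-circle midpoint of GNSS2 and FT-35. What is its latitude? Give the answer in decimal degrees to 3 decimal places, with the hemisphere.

58.312°N

Bx = cos φ₂ cos Δλ = 0.487968,  By = cos φ₂ sin Δλ = -0.093299
φₘ = atan2(sin φ₁ + sin φ₂, √((cos φ₁ + Bx)² + By²)) = 58.31202°
λₘ = λ₁ + atan2(By, cos φ₁ + Bx) = -119.40924°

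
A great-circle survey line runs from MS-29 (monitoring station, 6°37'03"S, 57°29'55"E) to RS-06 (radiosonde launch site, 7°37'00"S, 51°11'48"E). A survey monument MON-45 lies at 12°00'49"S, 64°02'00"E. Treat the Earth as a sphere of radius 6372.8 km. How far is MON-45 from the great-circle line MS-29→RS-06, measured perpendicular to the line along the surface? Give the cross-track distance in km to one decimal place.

MS-29: φ = -6.61750°, λ = +57.49861°
RS-06: φ = -7.61667°, λ = +51.19667°
MON-45: φ = -12.01361°, λ = +64.03333°
δ₁₃ = central angle MS-29→MON-45 = 0.146719 rad  (haversine)
θ₁₃ = bearing MS-29→MON-45 = 130.411°,  θ₁₂ = bearing MS-29→RS-06 = 260.540°
dₓₜ = R·arcsin(sin δ₁₃ · sin(θ₁₃ − θ₁₂)) = 6372.8·arcsin(0.14619·sin(-130.129°)) = -713.836 km
|dₓₜ| = 713.836 km

713.8 km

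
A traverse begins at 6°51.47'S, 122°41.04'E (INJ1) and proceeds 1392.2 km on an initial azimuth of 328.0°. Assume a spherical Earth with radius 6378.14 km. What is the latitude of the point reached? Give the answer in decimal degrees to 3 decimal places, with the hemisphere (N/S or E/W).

3.770°N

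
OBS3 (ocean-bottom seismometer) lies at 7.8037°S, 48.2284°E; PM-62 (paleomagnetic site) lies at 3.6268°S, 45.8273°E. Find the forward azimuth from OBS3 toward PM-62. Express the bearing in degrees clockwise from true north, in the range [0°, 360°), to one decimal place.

330.1°

Δλ = -2.4011°
y = sin Δλ · cos φ₂ = -0.041811
x = cos φ₁ sin φ₂ − sin φ₁ cos φ₂ cos Δλ = 0.072717
θ = atan2(y, x) = -29.8981° → 330.1019° (mod 360°)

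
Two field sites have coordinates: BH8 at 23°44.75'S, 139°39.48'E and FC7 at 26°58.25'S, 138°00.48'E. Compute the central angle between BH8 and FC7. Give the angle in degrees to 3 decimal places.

BH8: φ = -23.74583°, λ = +139.65800°
FC7: φ = -26.97083°, λ = +138.00800°
Δφ = -3.2250°,  Δλ = -1.6500°
a = sin²(Δφ/2) + cos φ₁ cos φ₂ sin²(Δλ/2) = 0.000961
c = 2·arcsin(√a) = 0.062009 rad = 3.5529°

3.553°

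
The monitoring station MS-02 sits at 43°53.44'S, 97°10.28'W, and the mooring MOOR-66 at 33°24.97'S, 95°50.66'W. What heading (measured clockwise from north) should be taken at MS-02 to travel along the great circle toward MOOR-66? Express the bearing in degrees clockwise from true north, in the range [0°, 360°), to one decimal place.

MS-02: φ = -43.89067°, λ = -97.17133°
MOOR-66: φ = -33.41617°, λ = -95.84433°
Δλ = 1.3270°
y = sin Δλ · cos φ₂ = 0.019330
x = cos φ₁ sin φ₂ − sin φ₁ cos φ₂ cos Δλ = 0.181643
θ = atan2(y, x) = 6.0745° → 6.0745° (mod 360°)

6.1°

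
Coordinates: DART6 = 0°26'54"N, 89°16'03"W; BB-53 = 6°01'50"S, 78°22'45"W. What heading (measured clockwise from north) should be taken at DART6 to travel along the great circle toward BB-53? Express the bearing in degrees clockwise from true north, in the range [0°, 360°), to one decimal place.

DART6: φ = +0.44833°, λ = -89.26750°
BB-53: φ = -6.03056°, λ = -78.37917°
Δλ = 10.8883°
y = sin Δλ · cos φ₂ = 0.187850
x = cos φ₁ sin φ₂ − sin φ₁ cos φ₂ cos Δλ = -0.112697
θ = atan2(y, x) = 120.9608° → 120.9608° (mod 360°)

121.0°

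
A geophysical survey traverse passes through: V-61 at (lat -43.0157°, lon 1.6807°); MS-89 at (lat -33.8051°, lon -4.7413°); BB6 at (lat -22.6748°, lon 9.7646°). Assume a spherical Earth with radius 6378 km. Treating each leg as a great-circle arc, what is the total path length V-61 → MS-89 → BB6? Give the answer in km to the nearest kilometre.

V-61→MS-89: c = 0.183043 rad, d = 1167.45 km
MS-89→BB6: c = 0.295181 rad, d = 1882.67 km
Total = 1167.45 + 1882.67 = 3050.12 km

3050 km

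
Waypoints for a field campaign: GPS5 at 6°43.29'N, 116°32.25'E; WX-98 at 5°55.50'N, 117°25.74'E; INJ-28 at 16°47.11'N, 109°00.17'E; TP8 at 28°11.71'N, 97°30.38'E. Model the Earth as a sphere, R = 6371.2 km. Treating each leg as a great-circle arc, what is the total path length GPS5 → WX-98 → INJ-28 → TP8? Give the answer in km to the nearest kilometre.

3380 km

GPS5: φ = +6.72150°, λ = +116.53750°
WX-98: φ = +5.92500°, λ = +117.42900°
INJ-28: φ = +16.78517°, λ = +109.00283°
TP8: φ = +28.19517°, λ = +97.50633°
GPS5→WX-98: c = 0.020795 rad, d = 132.49 km
WX-98→INJ-28: c = 0.238004 rad, d = 1516.37 km
INJ-28→TP8: c = 0.271732 rad, d = 1731.26 km
Total = 132.49 + 1516.37 + 1731.26 = 3380.11 km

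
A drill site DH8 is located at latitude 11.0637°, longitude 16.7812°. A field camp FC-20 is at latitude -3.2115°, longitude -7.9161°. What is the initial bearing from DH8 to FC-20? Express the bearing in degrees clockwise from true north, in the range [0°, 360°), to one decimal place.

241.2°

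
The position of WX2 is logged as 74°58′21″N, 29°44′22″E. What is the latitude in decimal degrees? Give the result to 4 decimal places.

74° + 58′/60 + 21″/3600 = 74 + 0.96667 + 0.00583 = 74.9725°

74.9725°N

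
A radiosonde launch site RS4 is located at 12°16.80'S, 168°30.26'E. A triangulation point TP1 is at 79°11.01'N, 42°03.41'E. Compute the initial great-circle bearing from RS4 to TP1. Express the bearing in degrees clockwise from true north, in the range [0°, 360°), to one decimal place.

RS4: φ = -12.28000°, λ = +168.50433°
TP1: φ = +79.18350°, λ = +42.05683°
Δλ = -126.4475°
y = sin Δλ · cos φ₂ = -0.150957
x = cos φ₁ sin φ₂ − sin φ₁ cos φ₂ cos Δλ = 0.936047
θ = atan2(y, x) = -9.1613° → 350.8387° (mod 360°)

350.8°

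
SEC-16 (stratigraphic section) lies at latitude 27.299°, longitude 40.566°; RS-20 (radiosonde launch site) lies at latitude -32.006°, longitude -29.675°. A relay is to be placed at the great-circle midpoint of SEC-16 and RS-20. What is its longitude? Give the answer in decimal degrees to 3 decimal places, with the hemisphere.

Bx = cos φ₂ cos Δλ = 0.286676,  By = cos φ₂ sin Δλ = -0.798065
φₘ = atan2(sin φ₁ + sin φ₂, √((cos φ₁ + Bx)² + By²)) = -2.87615°
λₘ = λ₁ + atan2(By, cos φ₁ + Bx) = 6.38831°

6.388°E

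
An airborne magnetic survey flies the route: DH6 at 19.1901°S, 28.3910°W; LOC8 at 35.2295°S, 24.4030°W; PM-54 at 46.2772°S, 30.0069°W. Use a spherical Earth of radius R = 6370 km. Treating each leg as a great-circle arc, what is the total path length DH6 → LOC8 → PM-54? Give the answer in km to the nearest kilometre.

3141 km

DH6→LOC8: c = 0.286623 rad, d = 1825.79 km
LOC8→PM-54: c = 0.206426 rad, d = 1314.93 km
Total = 1825.79 + 1314.93 = 3140.72 km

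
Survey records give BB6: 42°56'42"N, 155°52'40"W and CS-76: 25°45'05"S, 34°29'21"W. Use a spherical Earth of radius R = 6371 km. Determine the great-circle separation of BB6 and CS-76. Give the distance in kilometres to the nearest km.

14427 km

BB6: φ = +42.94500°, λ = -155.87778°
CS-76: φ = -25.75139°, λ = -34.48917°
Δφ = -68.6964°,  Δλ = 121.3886°
a = sin²(Δφ/2) + cos φ₁ cos φ₂ sin²(Δλ/2) = 0.819698
c = 2·arcsin(√a) = 2.264509 rad = 129.7468°
d = R·c = 6371 × 2.264509 = 14427.2 km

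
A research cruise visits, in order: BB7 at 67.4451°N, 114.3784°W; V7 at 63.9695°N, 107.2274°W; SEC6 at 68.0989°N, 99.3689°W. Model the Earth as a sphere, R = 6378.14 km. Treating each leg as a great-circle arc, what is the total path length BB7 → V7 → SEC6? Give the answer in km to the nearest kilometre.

1086 km

BB7→V7: c = 0.079376 rad, d = 506.27 km
V7→SEC6: c = 0.090952 rad, d = 580.11 km
Total = 506.27 + 580.11 = 1086.38 km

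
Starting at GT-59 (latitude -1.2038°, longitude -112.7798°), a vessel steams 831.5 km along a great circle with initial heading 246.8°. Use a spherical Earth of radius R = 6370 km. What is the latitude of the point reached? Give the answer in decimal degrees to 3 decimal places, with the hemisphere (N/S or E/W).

4.134°S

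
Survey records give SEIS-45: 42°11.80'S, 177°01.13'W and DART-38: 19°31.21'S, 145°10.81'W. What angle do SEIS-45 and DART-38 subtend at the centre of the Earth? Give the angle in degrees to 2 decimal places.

SEIS-45: φ = -42.19667°, λ = -177.01883°
DART-38: φ = -19.52017°, λ = -145.18017°
Δφ = 22.6765°,  Δλ = 31.8387°
a = sin²(Δφ/2) + cos φ₁ cos φ₂ sin²(Δλ/2) = 0.091183
c = 2·arcsin(√a) = 0.613508 rad = 35.1514°

35.15°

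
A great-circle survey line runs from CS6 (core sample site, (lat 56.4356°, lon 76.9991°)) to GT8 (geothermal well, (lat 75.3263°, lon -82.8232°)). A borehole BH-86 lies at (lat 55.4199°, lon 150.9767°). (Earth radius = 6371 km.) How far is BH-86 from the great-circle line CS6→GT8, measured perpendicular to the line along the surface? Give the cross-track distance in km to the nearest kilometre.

δ₁₃ = central angle CS6→BH-86 = 0.687768 rad  (haversine)
θ₁₃ = bearing CS6→BH-86 = 59.241°,  θ₁₂ = bearing CS6→GT8 = 353.202°
dₓₜ = R·arcsin(sin δ₁₃ · sin(θ₁₃ − θ₁₂)) = 6371·arcsin(0.63481·sin(-293.961°)) = 3942.751 km
|dₓₜ| = 3942.751 km

3943 km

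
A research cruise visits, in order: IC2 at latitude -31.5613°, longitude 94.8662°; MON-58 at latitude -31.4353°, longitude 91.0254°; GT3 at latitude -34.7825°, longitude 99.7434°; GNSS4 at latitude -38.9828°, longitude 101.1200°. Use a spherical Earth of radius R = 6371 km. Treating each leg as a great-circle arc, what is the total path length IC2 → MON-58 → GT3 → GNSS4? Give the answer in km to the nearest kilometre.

IC2→MON-58: c = 0.057197 rad, d = 364.40 km
MON-58→GT3: c = 0.140133 rad, d = 892.78 km
GT3→GNSS4: c = 0.075783 rad, d = 482.81 km
Total = 364.40 + 892.78 + 482.81 = 1740.00 km

1740 km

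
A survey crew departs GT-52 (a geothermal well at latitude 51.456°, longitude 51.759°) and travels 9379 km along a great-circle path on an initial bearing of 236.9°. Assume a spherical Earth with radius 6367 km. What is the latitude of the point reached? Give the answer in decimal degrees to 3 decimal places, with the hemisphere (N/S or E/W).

15.209°S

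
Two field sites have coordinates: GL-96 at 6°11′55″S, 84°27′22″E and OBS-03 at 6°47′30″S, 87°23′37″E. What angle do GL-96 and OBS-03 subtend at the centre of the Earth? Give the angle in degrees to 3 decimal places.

GL-96: φ = -6.19861°, λ = +84.45611°
OBS-03: φ = -6.79167°, λ = +87.39361°
Δφ = -0.5931°,  Δλ = 2.9375°
a = sin²(Δφ/2) + cos φ₁ cos φ₂ sin²(Δλ/2) = 0.000675
c = 2·arcsin(√a) = 0.051981 rad = 2.9783°

2.978°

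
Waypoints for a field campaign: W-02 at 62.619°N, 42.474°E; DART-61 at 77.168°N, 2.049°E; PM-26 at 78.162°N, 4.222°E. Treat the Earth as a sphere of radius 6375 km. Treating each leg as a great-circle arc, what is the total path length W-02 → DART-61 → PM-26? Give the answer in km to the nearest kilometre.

2274 km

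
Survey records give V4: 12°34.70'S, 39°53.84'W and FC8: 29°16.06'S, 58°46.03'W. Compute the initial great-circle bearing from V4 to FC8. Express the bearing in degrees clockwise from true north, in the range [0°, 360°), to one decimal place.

V4: φ = -12.57833°, λ = -39.89733°
FC8: φ = -29.26767°, λ = -58.76717°
Δλ = -18.8698°
y = sin Δλ · cos φ₂ = -0.282133
x = cos φ₁ sin φ₂ − sin φ₁ cos φ₂ cos Δλ = -0.297392
θ = atan2(y, x) = -136.5083° → 223.4917° (mod 360°)

223.5°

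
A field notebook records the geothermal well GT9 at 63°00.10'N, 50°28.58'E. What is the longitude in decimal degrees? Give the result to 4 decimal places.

50° + 28.58′/60 = 50 + 0.47633 = 50.4763°

50.4763°E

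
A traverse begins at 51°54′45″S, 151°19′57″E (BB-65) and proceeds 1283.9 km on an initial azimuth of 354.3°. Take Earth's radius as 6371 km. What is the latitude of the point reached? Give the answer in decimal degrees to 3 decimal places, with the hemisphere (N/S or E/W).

40.412°S

BB-65: φ = -51.91250°, λ = +151.33250°
δ = d/R = 1283.9/6371 = 0.201523 rad
φ₂ = arcsin(sin φ₁ cos δ + cos φ₁ sin δ cos θ)
   = arcsin(-0.78707·0.97976 + 0.61686·0.20016·0.99506) = -40.41203°
λ₂ = λ₁ + atan2(sin θ sin δ cos φ₁, cos δ − sin φ₁ sin φ₂) = 149.83636°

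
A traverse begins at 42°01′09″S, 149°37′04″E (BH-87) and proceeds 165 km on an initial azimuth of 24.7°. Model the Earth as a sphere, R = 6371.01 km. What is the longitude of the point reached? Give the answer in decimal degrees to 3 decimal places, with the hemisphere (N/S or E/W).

150.435°E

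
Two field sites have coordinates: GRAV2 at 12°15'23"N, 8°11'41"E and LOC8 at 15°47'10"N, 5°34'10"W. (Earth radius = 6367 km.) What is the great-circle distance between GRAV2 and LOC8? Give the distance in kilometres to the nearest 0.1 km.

GRAV2: φ = +12.25639°, λ = +8.19472°
LOC8: φ = +15.78611°, λ = -5.56944°
Δφ = 3.5297°,  Δλ = -13.7642°
a = sin²(Δφ/2) + cos φ₁ cos φ₂ sin²(Δλ/2) = 0.014450
c = 2·arcsin(√a) = 0.241003 rad = 13.8084°
d = R·c = 6367 × 0.241003 = 1534.5 km

1534.5 km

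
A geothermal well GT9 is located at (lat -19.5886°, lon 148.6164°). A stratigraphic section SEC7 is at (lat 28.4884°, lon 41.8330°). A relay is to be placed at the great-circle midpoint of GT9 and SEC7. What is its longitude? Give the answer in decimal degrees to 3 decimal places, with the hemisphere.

97.900°E

Bx = cos φ₂ cos Δλ = -0.253790,  By = cos φ₂ sin Δλ = -0.841475
φₘ = atan2(sin φ₁ + sin φ₂, √((cos φ₁ + Bx)² + By²)) = 7.42701°
λₘ = λ₁ + atan2(By, cos φ₁ + Bx) = 97.89988°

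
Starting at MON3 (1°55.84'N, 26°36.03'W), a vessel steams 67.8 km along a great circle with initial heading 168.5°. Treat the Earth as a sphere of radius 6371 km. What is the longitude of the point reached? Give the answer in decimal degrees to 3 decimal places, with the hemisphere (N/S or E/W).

26.479°W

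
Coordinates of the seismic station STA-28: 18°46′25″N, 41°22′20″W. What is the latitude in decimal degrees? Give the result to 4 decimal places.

18.7736°N

18° + 46′/60 + 25″/3600 = 18 + 0.76667 + 0.00694 = 18.7736°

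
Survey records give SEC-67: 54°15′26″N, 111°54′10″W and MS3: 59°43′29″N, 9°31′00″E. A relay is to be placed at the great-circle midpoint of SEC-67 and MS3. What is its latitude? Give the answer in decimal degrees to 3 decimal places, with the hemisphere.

72.227°N

SEC-67: φ = +54.25722°, λ = -111.90278°
MS3: φ = +59.72472°, λ = +9.51667°
Bx = cos φ₂ cos Δλ = -0.262816,  By = cos φ₂ sin Δλ = 0.430233
φₘ = atan2(sin φ₁ + sin φ₂, √((cos φ₁ + Bx)² + By²)) = 72.22732°
λₘ = λ₁ + atan2(By, cos φ₁ + Bx) = -58.65805°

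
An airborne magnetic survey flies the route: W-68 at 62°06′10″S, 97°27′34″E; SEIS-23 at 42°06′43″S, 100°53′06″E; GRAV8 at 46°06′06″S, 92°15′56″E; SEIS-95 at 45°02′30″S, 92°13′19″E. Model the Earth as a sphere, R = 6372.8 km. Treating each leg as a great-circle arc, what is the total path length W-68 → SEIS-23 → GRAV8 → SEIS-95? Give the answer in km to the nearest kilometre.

3171 km

W-68: φ = -62.10278°, λ = +97.45944°
SEIS-23: φ = -42.11194°, λ = +100.88500°
GRAV8: φ = -46.10167°, λ = +92.26556°
SEIS-95: φ = -45.04167°, λ = +92.22194°
W-68→SEIS-23: c = 0.350715 rad, d = 2235.04 km
SEIS-23→GRAV8: c = 0.128408 rad, d = 818.32 km
GRAV8→SEIS-95: c = 0.018508 rad, d = 117.95 km
Total = 2235.04 + 818.32 + 117.95 = 3171.31 km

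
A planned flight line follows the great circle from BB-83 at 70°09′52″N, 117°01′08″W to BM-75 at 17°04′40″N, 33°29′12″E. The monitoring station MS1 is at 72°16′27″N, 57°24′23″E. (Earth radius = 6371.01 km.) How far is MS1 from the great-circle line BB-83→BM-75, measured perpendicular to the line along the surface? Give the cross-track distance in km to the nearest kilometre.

1677 km

BB-83: φ = +70.16444°, λ = -117.01889°
BM-75: φ = +17.07778°, λ = +33.48667°
MS1: φ = +72.27417°, λ = +57.40639°
δ₁₃ = central angle BB-83→MS1 = 0.654768 rad  (haversine)
θ₁₃ = bearing BB-83→MS1 = 2.784°,  θ₁₂ = bearing BB-83→BM-75 = 28.076°
dₓₜ = R·arcsin(sin δ₁₃ · sin(θ₁₃ − θ₁₂)) = 6371.01·arcsin(0.60898·sin(-25.292°)) = -1676.859 km
|dₓₜ| = 1676.859 km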